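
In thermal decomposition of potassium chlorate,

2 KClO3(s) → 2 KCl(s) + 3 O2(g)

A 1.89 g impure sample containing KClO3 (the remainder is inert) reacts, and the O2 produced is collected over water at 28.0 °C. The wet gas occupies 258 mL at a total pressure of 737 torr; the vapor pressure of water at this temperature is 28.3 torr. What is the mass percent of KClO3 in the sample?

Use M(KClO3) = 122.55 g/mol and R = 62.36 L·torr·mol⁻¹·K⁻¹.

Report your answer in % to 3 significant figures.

42.1 %

P(O2) = 737 − 28.3 = 708.7 torr
n(O2) = PV/RT = (708.7 × 0.2580) / (62.36 × 301.15) = 0.009736 mol
n(KClO3) = (2/3) × 0.009736 = 0.006491 mol
m(KClO3) = 0.006491 × 122.55 = 0.7955 g
%KClO3 = 0.7955 / 1.89 × 100 = 42.09%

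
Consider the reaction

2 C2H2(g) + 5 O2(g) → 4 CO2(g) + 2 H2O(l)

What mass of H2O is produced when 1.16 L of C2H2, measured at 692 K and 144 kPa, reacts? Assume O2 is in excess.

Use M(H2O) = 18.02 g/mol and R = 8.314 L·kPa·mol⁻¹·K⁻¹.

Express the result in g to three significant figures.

n(C2H2) = PV/RT = (144 × 1.16) / (8.314 × 692) = 0.02903 mol
n(H2O) = (2/2) × 0.02903 = 0.02903 mol
m(H2O) = 0.02903 × 18.02 = 0.5231 g

0.523 g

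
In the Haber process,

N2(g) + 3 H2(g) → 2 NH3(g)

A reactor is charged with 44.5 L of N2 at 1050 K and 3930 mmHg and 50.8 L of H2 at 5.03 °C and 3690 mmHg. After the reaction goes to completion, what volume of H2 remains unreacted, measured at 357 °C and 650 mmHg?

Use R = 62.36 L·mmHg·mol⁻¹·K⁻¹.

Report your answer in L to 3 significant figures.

n(N2) = PV/RT = (3930 × 44.5) / (62.36 × 1050) = 2.671 mol
n(H2) = PV/RT = (3690 × 50.8) / (62.36 × 278.18) = 10.81 mol
For 2.671 mol N2, stoichiometry requires (3/1) × 2.671 = 8.013 mol H2; 10.81 mol is available, so N2 is limiting.
n(H2) consumed = (3/1) × 2.671 = 8.013 mol; remaining = 10.81 − 8.013 = 2.797 mol
V(H2) = nRT/P = 2.797 × 62.36 × 630.15 / 650 = 169.1 L

169 L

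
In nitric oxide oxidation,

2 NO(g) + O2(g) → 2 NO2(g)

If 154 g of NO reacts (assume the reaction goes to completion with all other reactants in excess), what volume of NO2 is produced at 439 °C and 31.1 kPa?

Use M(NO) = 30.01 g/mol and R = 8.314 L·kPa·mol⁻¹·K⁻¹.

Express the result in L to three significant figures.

n(NO) = 154.0 / 30.01 = 5.132 mol
n(NO2) = (2/2) × 5.132 = 5.132 mol
V = nRT/P = 5.132 × 8.314 × 712.15 / 31.1 = 977.0 L

977 L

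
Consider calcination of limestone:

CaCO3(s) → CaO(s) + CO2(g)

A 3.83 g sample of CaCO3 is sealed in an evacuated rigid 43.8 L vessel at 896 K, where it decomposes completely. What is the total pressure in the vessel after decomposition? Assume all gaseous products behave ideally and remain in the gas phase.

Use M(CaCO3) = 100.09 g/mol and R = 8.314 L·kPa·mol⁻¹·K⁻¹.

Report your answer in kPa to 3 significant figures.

6.51 kPa

n(CaCO3) = 3.83 / 100.09 = 0.03827 mol
n(gas produced) = (1/1) × 0.03827 = 0.03827 mol
P = nRT/V = 0.03827 × 8.314 × 896 / 43.8 = 6.509 kPa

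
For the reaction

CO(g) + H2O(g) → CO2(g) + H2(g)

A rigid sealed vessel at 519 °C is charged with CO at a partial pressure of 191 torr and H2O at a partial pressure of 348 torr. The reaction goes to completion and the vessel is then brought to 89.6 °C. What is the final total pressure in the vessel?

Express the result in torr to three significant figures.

Because the vessel is rigid and T is held at 519 °C, work the stoichiometry in partial pressures (P_i = n_iRT/V).
P(H2O) required for 191 torr of CO = (1/1) × 191 = 191.0 torr; available 348 torr, so CO is limiting.
P(H2O) remaining = 348 − (1/1) × 191 = 157.0 torr
P(gaseous products) = (1+1)/1 × 191 = 382.0 torr
P_total at 519 °C = 157.0 + 382.0 = 539.0 torr
Scaling to 89.6 °C: P = 539.0 × 362.75/792.15 = 246.8 torr

247 torr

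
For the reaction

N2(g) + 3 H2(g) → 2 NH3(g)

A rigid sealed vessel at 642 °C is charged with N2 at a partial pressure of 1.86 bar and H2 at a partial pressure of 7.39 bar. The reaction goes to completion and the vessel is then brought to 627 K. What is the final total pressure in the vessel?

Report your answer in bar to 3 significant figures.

3.79 bar

At constant V, partial pressures at 642 °C are proportional to moles, so apply stoichiometry directly to pressures.
P(H2) required for 1.86 bar of N2 = (3/1) × 1.86 = 5.580 bar; available 7.39 bar, so N2 is limiting.
P(H2) remaining = 7.39 − (3/1) × 1.86 = 1.810 bar
P(gaseous products) = (2)/1 × 1.86 = 3.720 bar
P_total at 642 °C = 1.810 + 3.720 = 5.530 bar
Scaling to 627 K: P = 5.530 × 627/915.15 = 3.789 bar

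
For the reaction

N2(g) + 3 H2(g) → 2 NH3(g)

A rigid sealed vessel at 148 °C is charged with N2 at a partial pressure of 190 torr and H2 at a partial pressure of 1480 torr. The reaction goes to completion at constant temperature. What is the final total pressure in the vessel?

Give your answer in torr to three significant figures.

With V and T fixed, P_i ∝ n_i, so the mole ratios apply directly to partial pressures at 148 °C.
P(H2) required for 190 torr of N2 = (3/1) × 190 = 570.0 torr; available 1480 torr, so N2 is limiting.
P(H2) remaining = 1480 − (3/1) × 190 = 910.0 torr
P(gaseous products) = (2)/1 × 190 = 380.0 torr
P_total at 148 °C = 910.0 + 380.0 = 1290 torr

1290 torr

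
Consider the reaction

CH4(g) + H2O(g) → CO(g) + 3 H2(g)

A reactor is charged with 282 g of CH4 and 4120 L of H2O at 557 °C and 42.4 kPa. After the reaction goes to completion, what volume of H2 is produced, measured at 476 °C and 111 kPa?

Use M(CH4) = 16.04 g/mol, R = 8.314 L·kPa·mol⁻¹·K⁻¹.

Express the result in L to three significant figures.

2960 L

n(CH4) = 282 / 16.04 = 17.58 mol
n(H2O) = PV/RT = (42.4 × 4120) / (8.314 × 830.15) = 25.31 mol
For 17.58 mol CH4, stoichiometry requires (1/1) × 17.58 = 17.58 mol H2O; 25.31 mol is available, so CH4 is limiting.
n(H2) = (3/1) × 17.58 = 52.74 mol
V(H2) = nRT/P = 52.74 × 8.314 × 749.15 / 111 = 2959 L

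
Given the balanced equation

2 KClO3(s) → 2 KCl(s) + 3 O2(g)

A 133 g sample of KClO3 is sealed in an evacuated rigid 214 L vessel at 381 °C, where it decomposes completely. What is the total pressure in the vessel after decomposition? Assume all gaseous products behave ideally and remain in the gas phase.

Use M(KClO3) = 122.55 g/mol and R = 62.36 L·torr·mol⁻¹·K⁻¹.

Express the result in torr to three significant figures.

n(KClO3) = 133 / 122.55 = 1.085 mol
n(gas produced) = (3/2) × 1.085 = 1.627 mol
P = nRT/V = 1.627 × 62.36 × 654.15 / 214 = 310.1 torr

310 torr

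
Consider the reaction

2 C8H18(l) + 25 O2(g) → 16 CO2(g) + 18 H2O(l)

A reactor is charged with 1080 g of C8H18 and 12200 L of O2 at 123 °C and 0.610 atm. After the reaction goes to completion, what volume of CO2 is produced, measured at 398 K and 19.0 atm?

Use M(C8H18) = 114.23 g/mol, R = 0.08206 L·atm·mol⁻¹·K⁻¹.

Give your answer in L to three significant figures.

130 L

n(C8H18) = 1080 / 114.23 = 9.455 mol
n(O2) = PV/RT = (0.610 × 12200) / (0.08206 × 396.15) = 228.9 mol
For 9.455 mol C8H18, stoichiometry requires (25/2) × 9.455 = 118.2 mol O2; 228.9 mol is available, so C8H18 is limiting.
n(CO2) = (16/2) × 9.455 = 75.64 mol
V(CO2) = nRT/P = 75.64 × 0.08206 × 398 / 19.0 = 130.0 L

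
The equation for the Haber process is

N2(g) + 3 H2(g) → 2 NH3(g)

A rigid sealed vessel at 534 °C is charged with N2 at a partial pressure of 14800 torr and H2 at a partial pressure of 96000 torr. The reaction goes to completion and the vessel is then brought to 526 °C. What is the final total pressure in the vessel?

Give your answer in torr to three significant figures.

At constant V, partial pressures at 534 °C are proportional to moles, so apply stoichiometry directly to pressures.
P(H2) required for 14800 torr of N2 = (3/1) × 14800 = 44400 torr; available 96000 torr, so N2 is limiting.
P(H2) remaining = 96000 − (3/1) × 14800 = 51600 torr
P(gaseous products) = (2)/1 × 14800 = 29600 torr
P_total at 534 °C = 51600 + 29600 = 81200 torr
Scaling to 526 °C: P = 81200 × 799.15/807.15 = 80400 torr

80400 torr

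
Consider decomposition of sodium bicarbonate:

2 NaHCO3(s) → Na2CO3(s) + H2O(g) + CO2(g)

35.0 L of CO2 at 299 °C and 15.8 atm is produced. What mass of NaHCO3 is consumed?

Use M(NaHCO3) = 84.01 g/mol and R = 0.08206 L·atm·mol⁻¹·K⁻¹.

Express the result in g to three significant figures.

1980 g

n(CO2) = PV/RT = (15.8 × 35.0) / (0.08206 × 572.15) = 11.78 mol
n(NaHCO3) = (2/1) × 11.78 = 23.56 mol
m(NaHCO3) = 23.56 × 84.01 = 1979 g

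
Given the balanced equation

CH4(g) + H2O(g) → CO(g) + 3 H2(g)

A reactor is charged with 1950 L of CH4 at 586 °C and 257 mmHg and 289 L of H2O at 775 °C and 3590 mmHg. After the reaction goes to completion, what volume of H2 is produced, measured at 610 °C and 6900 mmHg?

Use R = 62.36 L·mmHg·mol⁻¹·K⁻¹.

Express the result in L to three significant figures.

n(CH4) = PV/RT = (257 × 1950) / (62.36 × 859.15) = 9.354 mol
n(H2O) = PV/RT = (3590 × 289) / (62.36 × 1048.15) = 15.87 mol
For 9.354 mol CH4, stoichiometry requires (1/1) × 9.354 = 9.354 mol H2O; 15.87 mol is available, so CH4 is limiting.
n(H2) = (3/1) × 9.354 = 28.06 mol
V(H2) = nRT/P = 28.06 × 62.36 × 883.15 / 6900 = 224.0 L

224 L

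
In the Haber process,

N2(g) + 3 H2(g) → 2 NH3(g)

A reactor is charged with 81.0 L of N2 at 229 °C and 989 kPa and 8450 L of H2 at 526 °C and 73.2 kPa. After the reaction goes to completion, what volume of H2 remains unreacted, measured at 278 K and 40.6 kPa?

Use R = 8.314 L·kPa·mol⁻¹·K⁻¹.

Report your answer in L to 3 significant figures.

2020 L

n(N2) = PV/RT = (989 × 81.0) / (8.314 × 502.15) = 19.19 mol
n(H2) = PV/RT = (73.2 × 8450) / (8.314 × 799.15) = 93.10 mol
For 19.19 mol N2, stoichiometry requires (3/1) × 19.19 = 57.57 mol H2; 93.10 mol is available, so N2 is limiting.
n(H2) consumed = (3/1) × 19.19 = 57.57 mol; remaining = 93.10 − 57.57 = 35.53 mol
V(H2) = nRT/P = 35.53 × 8.314 × 278 / 40.6 = 2023 L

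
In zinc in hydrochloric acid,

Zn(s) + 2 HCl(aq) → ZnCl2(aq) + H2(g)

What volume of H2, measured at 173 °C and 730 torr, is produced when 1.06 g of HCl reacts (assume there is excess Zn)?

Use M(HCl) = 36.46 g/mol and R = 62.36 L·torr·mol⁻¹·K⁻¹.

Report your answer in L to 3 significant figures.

0.554 L

n(HCl) = 1.060 / 36.46 = 0.02907 mol
n(H2) = (1/2) × 0.02907 = 0.01453 mol
V = nRT/P = 0.01453 × 62.36 × 446.15 / 730 = 0.5538 L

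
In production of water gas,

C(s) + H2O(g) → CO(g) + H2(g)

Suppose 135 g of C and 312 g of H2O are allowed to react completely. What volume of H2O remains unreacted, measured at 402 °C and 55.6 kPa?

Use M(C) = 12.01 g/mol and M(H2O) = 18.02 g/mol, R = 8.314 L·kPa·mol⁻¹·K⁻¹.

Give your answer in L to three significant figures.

n(C) = 135 / 12.01 = 11.24 mol
n(H2O) = 312 / 18.02 = 17.31 mol
For 11.24 mol C, stoichiometry requires (1/1) × 11.24 = 11.24 mol H2O; 17.31 mol is available, so C is limiting.
n(H2O) consumed = (1/1) × 11.24 = 11.24 mol; remaining = 17.31 − 11.24 = 6.070 mol
V(H2O) = nRT/P = 6.070 × 8.314 × 675.15 / 55.6 = 612.8 L

613 L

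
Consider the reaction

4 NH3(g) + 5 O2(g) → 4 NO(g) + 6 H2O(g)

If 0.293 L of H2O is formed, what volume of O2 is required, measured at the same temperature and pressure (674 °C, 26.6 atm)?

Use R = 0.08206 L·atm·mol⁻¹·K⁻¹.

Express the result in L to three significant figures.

0.244 L

At constant T and P, gas volumes are in the mole ratio: V(O2) = (5/6) × 0.293 = 0.2442 L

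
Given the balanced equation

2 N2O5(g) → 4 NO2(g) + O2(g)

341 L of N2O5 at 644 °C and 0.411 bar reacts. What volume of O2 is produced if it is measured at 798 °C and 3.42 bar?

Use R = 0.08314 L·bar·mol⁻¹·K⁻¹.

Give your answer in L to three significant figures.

n(N2O5) = PV/RT = (0.411 × 341) / (0.08314 × 917.15) = 1.838 mol
n(O2) = (1/2) × 1.838 = 0.9190 mol
V = nRT/P = 0.9190 × 0.08314 × 1071.15 / 3.42 = 23.93 L

23.9 L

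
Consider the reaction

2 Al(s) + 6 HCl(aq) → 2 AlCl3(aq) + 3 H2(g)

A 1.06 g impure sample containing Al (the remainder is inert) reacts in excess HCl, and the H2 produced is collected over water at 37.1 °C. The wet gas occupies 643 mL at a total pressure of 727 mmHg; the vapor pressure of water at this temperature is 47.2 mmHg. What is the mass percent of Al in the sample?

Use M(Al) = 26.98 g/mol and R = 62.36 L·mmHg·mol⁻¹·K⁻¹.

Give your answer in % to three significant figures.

P(H2) = 727 − 47.2 = 679.8 mmHg
n(H2) = PV/RT = (679.8 × 0.6430) / (62.36 × 310.25) = 0.02259 mol
n(Al) = (2/3) × 0.02259 = 0.01506 mol
m(Al) = 0.01506 × 26.98 = 0.4063 g
%Al = 0.4063 / 1.06 × 100 = 38.33%

38.3 %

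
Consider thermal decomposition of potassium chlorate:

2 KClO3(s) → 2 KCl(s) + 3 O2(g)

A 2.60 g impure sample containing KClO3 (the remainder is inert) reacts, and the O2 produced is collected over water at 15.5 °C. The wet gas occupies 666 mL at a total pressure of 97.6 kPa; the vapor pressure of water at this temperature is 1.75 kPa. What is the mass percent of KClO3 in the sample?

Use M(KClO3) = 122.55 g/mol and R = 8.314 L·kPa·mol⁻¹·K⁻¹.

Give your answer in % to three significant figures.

P(O2) = 97.6 − 1.75 = 95.85 kPa
n(O2) = PV/RT = (95.85 × 0.6660) / (8.314 × 288.65) = 0.02660 mol
n(KClO3) = (2/3) × 0.02660 = 0.01773 mol
m(KClO3) = 0.01773 × 122.55 = 2.173 g
%KClO3 = 2.173 / 2.60 × 100 = 83.58%

83.6 %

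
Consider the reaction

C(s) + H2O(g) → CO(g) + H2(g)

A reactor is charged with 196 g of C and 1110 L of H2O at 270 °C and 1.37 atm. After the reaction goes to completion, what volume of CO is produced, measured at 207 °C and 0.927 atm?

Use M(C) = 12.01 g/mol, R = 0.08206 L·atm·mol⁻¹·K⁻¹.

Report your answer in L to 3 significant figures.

694 L

n(C) = 196 / 12.01 = 16.32 mol
n(H2O) = PV/RT = (1.37 × 1110) / (0.08206 × 543.15) = 34.12 mol
For 16.32 mol C, stoichiometry requires (1/1) × 16.32 = 16.32 mol H2O; 34.12 mol is available, so C is limiting.
n(CO) = (1/1) × 16.32 = 16.32 mol
V(CO) = nRT/P = 16.32 × 0.08206 × 480.15 / 0.927 = 693.7 L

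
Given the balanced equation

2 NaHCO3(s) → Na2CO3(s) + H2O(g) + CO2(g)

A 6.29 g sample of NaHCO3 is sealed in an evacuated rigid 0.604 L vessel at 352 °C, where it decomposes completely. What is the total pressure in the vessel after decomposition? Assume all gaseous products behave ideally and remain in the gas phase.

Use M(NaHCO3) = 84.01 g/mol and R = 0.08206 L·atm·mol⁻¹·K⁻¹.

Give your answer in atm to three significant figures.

6.36 atm

n(NaHCO3) = 6.29 / 84.01 = 0.07487 mol
n(gas produced) = (2/2) × 0.07487 = 0.07487 mol
P = nRT/V = 0.07487 × 0.08206 × 625.15 / 0.604 = 6.359 atm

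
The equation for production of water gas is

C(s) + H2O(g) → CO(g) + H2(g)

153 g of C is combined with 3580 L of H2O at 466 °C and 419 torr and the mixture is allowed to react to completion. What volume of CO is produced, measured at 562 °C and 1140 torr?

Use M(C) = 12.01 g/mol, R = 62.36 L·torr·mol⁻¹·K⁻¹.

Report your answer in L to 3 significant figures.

582 L

n(C) = 153 / 12.01 = 12.74 mol
n(H2O) = PV/RT = (419 × 3580) / (62.36 × 739.15) = 32.54 mol
For 12.74 mol C, stoichiometry requires (1/1) × 12.74 = 12.74 mol H2O; 32.54 mol is available, so C is limiting.
n(CO) = (1/1) × 12.74 = 12.74 mol
V(CO) = nRT/P = 12.74 × 62.36 × 835.15 / 1140 = 582.0 L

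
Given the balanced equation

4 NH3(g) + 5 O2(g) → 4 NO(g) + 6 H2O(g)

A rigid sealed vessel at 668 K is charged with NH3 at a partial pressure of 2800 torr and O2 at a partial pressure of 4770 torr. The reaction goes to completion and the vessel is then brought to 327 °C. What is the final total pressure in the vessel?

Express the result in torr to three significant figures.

7430 torr

At constant V, partial pressures at 668 K are proportional to moles, so apply stoichiometry directly to pressures.
P(O2) required for 2800 torr of NH3 = (5/4) × 2800 = 3500 torr; available 4770 torr, so NH3 is limiting.
P(O2) remaining = 4770 − (5/4) × 2800 = 1270 torr
P(gaseous products) = (4+6)/4 × 2800 = 7000 torr
P_total at 668 K = 1270 + 7000 = 8270 torr
Scaling to 327 °C: P = 8270 × 600.15/668 = 7430 torr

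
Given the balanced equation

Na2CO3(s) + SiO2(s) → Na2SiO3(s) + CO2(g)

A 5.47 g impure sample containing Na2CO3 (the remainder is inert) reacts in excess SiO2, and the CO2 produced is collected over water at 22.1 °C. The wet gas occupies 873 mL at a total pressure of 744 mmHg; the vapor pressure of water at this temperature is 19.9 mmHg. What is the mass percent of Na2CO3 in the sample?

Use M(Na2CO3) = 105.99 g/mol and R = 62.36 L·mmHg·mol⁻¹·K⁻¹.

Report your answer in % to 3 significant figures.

66.5 %

P(CO2) = 744 − 19.9 = 724.1 mmHg
n(CO2) = PV/RT = (724.1 × 0.8730) / (62.36 × 295.25) = 0.03433 mol
n(Na2CO3) = (1/1) × 0.03433 = 0.03433 mol
m(Na2CO3) = 0.03433 × 105.99 = 3.639 g
%Na2CO3 = 3.639 / 5.47 × 100 = 66.53%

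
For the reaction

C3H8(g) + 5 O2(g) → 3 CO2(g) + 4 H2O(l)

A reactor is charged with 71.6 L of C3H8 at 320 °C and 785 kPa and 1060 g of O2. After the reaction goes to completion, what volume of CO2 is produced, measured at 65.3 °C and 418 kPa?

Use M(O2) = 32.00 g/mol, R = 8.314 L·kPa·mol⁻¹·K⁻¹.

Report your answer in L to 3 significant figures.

n(C3H8) = PV/RT = (785 × 71.6) / (8.314 × 593.15) = 11.40 mol
n(O2) = 1060 / 32.00 = 33.12 mol
For 11.40 mol C3H8, stoichiometry requires (5/1) × 11.40 = 57.00 mol O2; 33.12 mol is available, so O2 is limiting.
n(CO2) = (3/5) × 33.12 = 19.87 mol
V(CO2) = nRT/P = 19.87 × 8.314 × 338.45 / 418 = 133.8 L

134 L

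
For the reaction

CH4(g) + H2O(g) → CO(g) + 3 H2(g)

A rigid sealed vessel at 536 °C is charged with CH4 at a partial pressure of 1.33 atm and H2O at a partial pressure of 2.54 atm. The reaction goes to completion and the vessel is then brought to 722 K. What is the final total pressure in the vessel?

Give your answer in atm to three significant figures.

At constant V, partial pressures at 536 °C are proportional to moles, so apply stoichiometry directly to pressures.
P(H2O) required for 1.33 atm of CH4 = (1/1) × 1.33 = 1.330 atm; available 2.54 atm, so CH4 is limiting.
P(H2O) remaining = 2.54 − (1/1) × 1.33 = 1.210 atm
P(gaseous products) = (1+3)/1 × 1.33 = 5.320 atm
P_total at 536 °C = 1.210 + 5.320 = 6.530 atm
Scaling to 722 K: P = 6.530 × 722/809.15 = 5.827 atm

5.83 atm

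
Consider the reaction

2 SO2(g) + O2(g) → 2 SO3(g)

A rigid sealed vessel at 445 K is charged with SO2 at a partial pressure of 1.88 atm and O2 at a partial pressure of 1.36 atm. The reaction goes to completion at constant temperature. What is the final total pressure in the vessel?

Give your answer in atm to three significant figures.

With V and T fixed, P_i ∝ n_i, so the mole ratios apply directly to partial pressures at 445 K.
P(O2) required for 1.88 atm of SO2 = (1/2) × 1.88 = 0.9400 atm; available 1.36 atm, so SO2 is limiting.
P(O2) remaining = 1.36 − (1/2) × 1.88 = 0.4200 atm
P(gaseous products) = (2)/2 × 1.88 = 1.880 atm
P_total at 445 K = 0.4200 + 1.880 = 2.300 atm

2.30 atm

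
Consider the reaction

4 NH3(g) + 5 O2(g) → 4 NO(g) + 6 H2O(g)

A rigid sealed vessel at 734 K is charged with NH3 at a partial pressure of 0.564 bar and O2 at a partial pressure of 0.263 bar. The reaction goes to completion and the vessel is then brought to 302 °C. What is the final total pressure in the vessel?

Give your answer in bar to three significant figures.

0.689 bar

At constant V, partial pressures at 734 K are proportional to moles, so apply stoichiometry directly to pressures.
P(O2) required for 0.564 bar of NH3 = (5/4) × 0.564 = 0.7050 bar; available 0.263 bar, so O2 is limiting.
P(NH3) remaining = 0.564 − (4/5) × 0.263 = 0.3536 bar
P(gaseous products) = (4+6)/5 × 0.263 = 0.5260 bar
P_total at 734 K = 0.3536 + 0.5260 = 0.8796 bar
Scaling to 302 °C: P = 0.8796 × 575.15/734 = 0.6892 bar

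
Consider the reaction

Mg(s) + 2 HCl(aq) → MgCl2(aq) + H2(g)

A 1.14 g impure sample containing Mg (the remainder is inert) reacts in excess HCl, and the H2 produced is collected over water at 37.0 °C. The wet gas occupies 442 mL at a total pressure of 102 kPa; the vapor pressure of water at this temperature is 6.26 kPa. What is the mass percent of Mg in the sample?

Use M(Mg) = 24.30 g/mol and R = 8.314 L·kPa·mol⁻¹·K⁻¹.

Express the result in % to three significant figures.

35.0 %

P(H2) = 102 − 6.26 = 95.74 kPa
n(H2) = PV/RT = (95.74 × 0.4420) / (8.314 × 310.15) = 0.01641 mol
n(Mg) = (1/1) × 0.01641 = 0.01641 mol
m(Mg) = 0.01641 × 24.30 = 0.3988 g
%Mg = 0.3988 / 1.14 × 100 = 34.98%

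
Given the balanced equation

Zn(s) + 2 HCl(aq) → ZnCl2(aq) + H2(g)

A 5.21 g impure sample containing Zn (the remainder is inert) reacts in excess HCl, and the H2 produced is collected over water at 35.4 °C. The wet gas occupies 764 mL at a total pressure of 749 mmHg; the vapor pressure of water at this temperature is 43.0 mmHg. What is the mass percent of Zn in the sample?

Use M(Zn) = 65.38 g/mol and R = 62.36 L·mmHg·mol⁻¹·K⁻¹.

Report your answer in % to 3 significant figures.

P(H2) = 749 − 43.0 = 706.0 mmHg
n(H2) = PV/RT = (706.0 × 0.7640) / (62.36 × 308.55) = 0.02803 mol
n(Zn) = (1/1) × 0.02803 = 0.02803 mol
m(Zn) = 0.02803 × 65.38 = 1.833 g
%Zn = 1.833 / 5.21 × 100 = 35.18%

35.2 %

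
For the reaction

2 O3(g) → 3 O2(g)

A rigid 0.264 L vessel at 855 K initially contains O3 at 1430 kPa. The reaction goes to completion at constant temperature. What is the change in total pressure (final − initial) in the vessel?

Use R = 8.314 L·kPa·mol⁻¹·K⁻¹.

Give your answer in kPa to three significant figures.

At constant T and V, P ∝ n(gas): 2 mol gas → 3 mol gas.
P_final = (3/2) × 1430 = 2145 kPa; ΔP = 2145 − 1430 = 715.0 kPa

715 kPa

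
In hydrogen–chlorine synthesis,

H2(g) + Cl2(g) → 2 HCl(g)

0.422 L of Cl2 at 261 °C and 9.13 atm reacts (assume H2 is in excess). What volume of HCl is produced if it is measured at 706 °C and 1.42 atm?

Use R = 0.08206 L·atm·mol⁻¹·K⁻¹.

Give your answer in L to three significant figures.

9.95 L

n(Cl2) = PV/RT = (9.13 × 0.422) / (0.08206 × 534.15) = 0.08790 mol
n(HCl) = (2/1) × 0.08790 = 0.1758 mol
V = nRT/P = 0.1758 × 0.08206 × 979.15 / 1.42 = 9.947 L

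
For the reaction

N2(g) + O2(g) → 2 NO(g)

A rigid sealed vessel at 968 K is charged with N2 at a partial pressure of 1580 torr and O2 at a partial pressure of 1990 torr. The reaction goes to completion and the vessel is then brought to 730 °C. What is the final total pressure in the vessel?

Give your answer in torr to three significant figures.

3700 torr

Because the vessel is rigid and T is held at 968 K, work the stoichiometry in partial pressures (P_i = n_iRT/V).
P(O2) required for 1580 torr of N2 = (1/1) × 1580 = 1580 torr; available 1990 torr, so N2 is limiting.
P(O2) remaining = 1990 − (1/1) × 1580 = 410.0 torr
P(gaseous products) = (2)/1 × 1580 = 3160 torr
P_total at 968 K = 410.0 + 3160 = 3570 torr
Scaling to 730 °C: P = 3570 × 1003.15/968 = 3700 torr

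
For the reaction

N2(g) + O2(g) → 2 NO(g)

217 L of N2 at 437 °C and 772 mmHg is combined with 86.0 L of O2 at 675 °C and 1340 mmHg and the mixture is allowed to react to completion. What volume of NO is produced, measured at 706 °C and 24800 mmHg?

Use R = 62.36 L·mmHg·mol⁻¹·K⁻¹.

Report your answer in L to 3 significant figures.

n(N2) = PV/RT = (772 × 217) / (62.36 × 710.15) = 3.783 mol
n(O2) = PV/RT = (1340 × 86.0) / (62.36 × 948.15) = 1.949 mol
For 3.783 mol N2, stoichiometry requires (1/1) × 3.783 = 3.783 mol O2; 1.949 mol is available, so O2 is limiting.
n(NO) = (2/1) × 1.949 = 3.898 mol
V(NO) = nRT/P = 3.898 × 62.36 × 979.15 / 24800 = 9.597 L

9.60 L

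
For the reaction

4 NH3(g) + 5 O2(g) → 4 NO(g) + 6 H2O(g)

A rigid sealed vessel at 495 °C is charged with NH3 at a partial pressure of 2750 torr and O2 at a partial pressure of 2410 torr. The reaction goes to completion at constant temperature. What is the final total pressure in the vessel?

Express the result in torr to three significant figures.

5640 torr

With V and T fixed, P_i ∝ n_i, so the mole ratios apply directly to partial pressures at 495 °C.
P(O2) required for 2750 torr of NH3 = (5/4) × 2750 = 3438 torr; available 2410 torr, so O2 is limiting.
P(NH3) remaining = 2750 − (4/5) × 2410 = 822.0 torr
P(gaseous products) = (4+6)/5 × 2410 = 4820 torr
P_total at 495 °C = 822.0 + 4820 = 5642 torr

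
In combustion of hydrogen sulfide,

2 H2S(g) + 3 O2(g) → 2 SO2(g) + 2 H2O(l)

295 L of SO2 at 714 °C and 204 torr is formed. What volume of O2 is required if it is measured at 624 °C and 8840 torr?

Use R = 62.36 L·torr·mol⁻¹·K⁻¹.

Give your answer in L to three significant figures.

n(SO2) = PV/RT = (204 × 295) / (62.36 × 987.15) = 0.9776 mol
n(O2) = (3/2) × 0.9776 = 1.466 mol
V = nRT/P = 1.466 × 62.36 × 897.15 / 8840 = 9.278 L

9.28 L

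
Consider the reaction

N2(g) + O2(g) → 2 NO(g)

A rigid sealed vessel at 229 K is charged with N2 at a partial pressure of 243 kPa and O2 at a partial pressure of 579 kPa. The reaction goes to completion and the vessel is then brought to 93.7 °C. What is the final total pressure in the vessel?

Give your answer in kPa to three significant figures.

At constant V, partial pressures at 229 K are proportional to moles, so apply stoichiometry directly to pressures.
P(O2) required for 243 kPa of N2 = (1/1) × 243 = 243.0 kPa; available 579 kPa, so N2 is limiting.
P(O2) remaining = 579 − (1/1) × 243 = 336.0 kPa
P(gaseous products) = (2)/1 × 243 = 486.0 kPa
P_total at 229 K = 336.0 + 486.0 = 822.0 kPa
Scaling to 93.7 °C: P = 822.0 × 366.85/229 = 1317 kPa

1320 kPa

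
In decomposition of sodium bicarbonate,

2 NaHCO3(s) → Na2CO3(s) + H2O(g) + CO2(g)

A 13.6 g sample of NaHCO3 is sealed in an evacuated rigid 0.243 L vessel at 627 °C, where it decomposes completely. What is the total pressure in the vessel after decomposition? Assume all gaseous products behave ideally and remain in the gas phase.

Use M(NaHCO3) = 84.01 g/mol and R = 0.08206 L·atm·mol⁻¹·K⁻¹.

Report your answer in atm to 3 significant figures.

n(NaHCO3) = 13.6 / 84.01 = 0.1619 mol
n(gas produced) = (2/2) × 0.1619 = 0.1619 mol
P = nRT/V = 0.1619 × 0.08206 × 900.15 / 0.243 = 49.21 atm

49.2 atm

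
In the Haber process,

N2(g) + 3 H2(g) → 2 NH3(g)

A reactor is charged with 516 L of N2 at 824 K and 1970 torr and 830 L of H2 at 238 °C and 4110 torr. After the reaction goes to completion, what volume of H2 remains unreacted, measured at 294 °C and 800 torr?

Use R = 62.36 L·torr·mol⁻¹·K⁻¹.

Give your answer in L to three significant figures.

n(N2) = PV/RT = (1970 × 516) / (62.36 × 824) = 19.78 mol
n(H2) = PV/RT = (4110 × 830) / (62.36 × 511.15) = 107.0 mol
For 19.78 mol N2, stoichiometry requires (3/1) × 19.78 = 59.34 mol H2; 107.0 mol is available, so N2 is limiting.
n(H2) consumed = (3/1) × 19.78 = 59.34 mol; remaining = 107.0 − 59.34 = 47.66 mol
V(H2) = nRT/P = 47.66 × 62.36 × 567.15 / 800 = 2107 L

2110 L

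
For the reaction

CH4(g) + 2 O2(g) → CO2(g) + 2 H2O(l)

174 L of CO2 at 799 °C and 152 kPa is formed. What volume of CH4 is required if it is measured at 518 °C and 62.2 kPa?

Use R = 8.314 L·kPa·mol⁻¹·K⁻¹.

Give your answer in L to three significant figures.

n(CO2) = PV/RT = (152 × 174) / (8.314 × 1072.15) = 2.967 mol
n(CH4) = (1/1) × 2.967 = 2.967 mol
V = nRT/P = 2.967 × 8.314 × 791.15 / 62.2 = 313.8 L

314 L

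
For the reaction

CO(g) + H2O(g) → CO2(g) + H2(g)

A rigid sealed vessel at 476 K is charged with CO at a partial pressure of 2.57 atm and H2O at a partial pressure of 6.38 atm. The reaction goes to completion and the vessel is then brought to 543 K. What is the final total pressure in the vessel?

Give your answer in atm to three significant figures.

10.2 atm

With V and T fixed, P_i ∝ n_i, so the mole ratios apply directly to partial pressures at 476 K.
P(H2O) required for 2.57 atm of CO = (1/1) × 2.57 = 2.570 atm; available 6.38 atm, so CO is limiting.
P(H2O) remaining = 6.38 − (1/1) × 2.57 = 3.810 atm
P(gaseous products) = (1+1)/1 × 2.57 = 5.140 atm
P_total at 476 K = 3.810 + 5.140 = 8.950 atm
Scaling to 543 K: P = 8.950 × 543/476 = 10.21 atm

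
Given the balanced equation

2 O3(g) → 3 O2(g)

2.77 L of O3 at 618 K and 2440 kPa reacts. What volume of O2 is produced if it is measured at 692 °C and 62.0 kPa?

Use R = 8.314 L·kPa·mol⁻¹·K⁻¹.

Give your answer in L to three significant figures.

n(O3) = PV/RT = (2440 × 2.77) / (8.314 × 618) = 1.315 mol
n(O2) = (3/2) × 1.315 = 1.972 mol
V = nRT/P = 1.972 × 8.314 × 965.15 / 62.0 = 255.2 L

255 L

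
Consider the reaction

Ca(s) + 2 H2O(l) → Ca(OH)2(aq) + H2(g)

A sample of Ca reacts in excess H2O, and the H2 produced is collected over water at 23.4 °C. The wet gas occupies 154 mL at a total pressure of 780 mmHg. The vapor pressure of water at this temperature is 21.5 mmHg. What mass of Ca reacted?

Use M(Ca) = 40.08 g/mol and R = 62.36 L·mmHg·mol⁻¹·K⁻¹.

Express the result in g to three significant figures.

0.253 g

P(H2) = 780 − 21.5 = 758.5 mmHg
n(H2) = PV/RT = (758.5 × 0.1540) / (62.36 × 296.55) = 0.006316 mol
n(Ca) = (1/1) × 0.006316 = 0.006316 mol
m(Ca) = 0.006316 × 40.08 = 0.2531 g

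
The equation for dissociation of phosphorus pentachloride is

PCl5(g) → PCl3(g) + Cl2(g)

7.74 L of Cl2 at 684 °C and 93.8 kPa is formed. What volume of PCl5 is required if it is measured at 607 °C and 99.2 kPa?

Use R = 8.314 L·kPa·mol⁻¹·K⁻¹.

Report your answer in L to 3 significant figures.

n(Cl2) = PV/RT = (93.8 × 7.74) / (8.314 × 957.15) = 0.09123 mol
n(PCl5) = (1/1) × 0.09123 = 0.09123 mol
V = nRT/P = 0.09123 × 8.314 × 880.15 / 99.2 = 6.730 L

6.73 L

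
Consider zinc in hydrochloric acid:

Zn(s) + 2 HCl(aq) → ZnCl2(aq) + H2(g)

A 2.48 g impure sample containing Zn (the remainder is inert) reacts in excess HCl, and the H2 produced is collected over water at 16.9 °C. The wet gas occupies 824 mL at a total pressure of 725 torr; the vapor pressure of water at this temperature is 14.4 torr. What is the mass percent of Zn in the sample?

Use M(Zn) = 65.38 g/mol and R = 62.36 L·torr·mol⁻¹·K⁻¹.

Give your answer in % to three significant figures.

85.3 %

P(H2) = 725 − 14.4 = 710.6 torr
n(H2) = PV/RT = (710.6 × 0.8240) / (62.36 × 290.05) = 0.03237 mol
n(Zn) = (1/1) × 0.03237 = 0.03237 mol
m(Zn) = 0.03237 × 65.38 = 2.116 g
%Zn = 2.116 / 2.48 × 100 = 85.32%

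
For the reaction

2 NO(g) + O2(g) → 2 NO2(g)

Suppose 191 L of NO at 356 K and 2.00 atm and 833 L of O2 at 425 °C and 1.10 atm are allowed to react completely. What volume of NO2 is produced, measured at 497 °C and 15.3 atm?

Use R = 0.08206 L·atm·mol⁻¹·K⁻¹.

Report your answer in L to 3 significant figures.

n(NO) = PV/RT = (2.00 × 191) / (0.08206 × 356) = 13.08 mol
n(O2) = PV/RT = (1.10 × 833) / (0.08206 × 698.15) = 15.99 mol
For 13.08 mol NO, stoichiometry requires (1/2) × 13.08 = 6.540 mol O2; 15.99 mol is available, so NO is limiting.
n(NO2) = (2/2) × 13.08 = 13.08 mol
V(NO2) = nRT/P = 13.08 × 0.08206 × 770.15 / 15.3 = 54.03 L

54.0 L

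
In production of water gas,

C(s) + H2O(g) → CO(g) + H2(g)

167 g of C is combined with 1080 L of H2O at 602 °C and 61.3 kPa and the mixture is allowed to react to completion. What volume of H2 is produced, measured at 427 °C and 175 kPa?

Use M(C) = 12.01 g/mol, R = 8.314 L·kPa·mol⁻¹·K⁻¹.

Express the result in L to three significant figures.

303 L

n(C) = 167 / 12.01 = 13.91 mol
n(H2O) = PV/RT = (61.3 × 1080) / (8.314 × 875.15) = 9.099 mol
For 13.91 mol C, stoichiometry requires (1/1) × 13.91 = 13.91 mol H2O; 9.099 mol is available, so H2O is limiting.
n(H2) = (1/1) × 9.099 = 9.099 mol
V(H2) = nRT/P = 9.099 × 8.314 × 700.15 / 175 = 302.7 L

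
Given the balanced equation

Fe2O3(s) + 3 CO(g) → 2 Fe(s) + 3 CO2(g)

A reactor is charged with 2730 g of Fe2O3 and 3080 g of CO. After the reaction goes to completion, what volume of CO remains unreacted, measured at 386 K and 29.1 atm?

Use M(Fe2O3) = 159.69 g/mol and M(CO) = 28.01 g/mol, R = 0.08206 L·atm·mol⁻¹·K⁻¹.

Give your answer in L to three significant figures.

n(Fe2O3) = 2730 / 159.69 = 17.10 mol
n(CO) = 3080 / 28.01 = 110.0 mol
For 17.10 mol Fe2O3, stoichiometry requires (3/1) × 17.10 = 51.30 mol CO; 110.0 mol is available, so Fe2O3 is limiting.
n(CO) consumed = (3/1) × 17.10 = 51.30 mol; remaining = 110.0 − 51.30 = 58.70 mol
V(CO) = nRT/P = 58.70 × 0.08206 × 386 / 29.1 = 63.89 L

63.9 L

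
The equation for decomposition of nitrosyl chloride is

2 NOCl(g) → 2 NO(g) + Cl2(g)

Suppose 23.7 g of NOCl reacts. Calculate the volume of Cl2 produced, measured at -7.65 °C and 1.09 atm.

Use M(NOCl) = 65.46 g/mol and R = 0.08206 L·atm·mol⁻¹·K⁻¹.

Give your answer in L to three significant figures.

n(NOCl) = 23.70 / 65.46 = 0.3621 mol
n(Cl2) = (1/2) × 0.3621 = 0.1810 mol
V = nRT/P = 0.1810 × 0.08206 × 265.5 / 1.09 = 3.618 L

3.62 L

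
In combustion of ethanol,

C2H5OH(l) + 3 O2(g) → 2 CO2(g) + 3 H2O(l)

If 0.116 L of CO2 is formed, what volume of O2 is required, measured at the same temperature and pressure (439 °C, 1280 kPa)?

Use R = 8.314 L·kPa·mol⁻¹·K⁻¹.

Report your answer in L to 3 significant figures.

At constant T and P, gas volumes are in the mole ratio: V(O2) = (3/2) × 0.116 = 0.1740 L

0.174 L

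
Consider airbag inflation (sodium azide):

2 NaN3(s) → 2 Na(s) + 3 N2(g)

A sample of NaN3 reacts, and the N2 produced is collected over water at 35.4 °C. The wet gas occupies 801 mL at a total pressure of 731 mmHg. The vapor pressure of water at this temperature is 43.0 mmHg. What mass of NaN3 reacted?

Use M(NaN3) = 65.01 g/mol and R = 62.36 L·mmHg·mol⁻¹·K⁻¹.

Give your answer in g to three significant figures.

P(N2) = 731 − 43.0 = 688.0 mmHg
n(N2) = PV/RT = (688.0 × 0.8010) / (62.36 × 308.55) = 0.02864 mol
n(NaN3) = (2/3) × 0.02864 = 0.01909 mol
m(NaN3) = 0.01909 × 65.01 = 1.241 g

1.24 g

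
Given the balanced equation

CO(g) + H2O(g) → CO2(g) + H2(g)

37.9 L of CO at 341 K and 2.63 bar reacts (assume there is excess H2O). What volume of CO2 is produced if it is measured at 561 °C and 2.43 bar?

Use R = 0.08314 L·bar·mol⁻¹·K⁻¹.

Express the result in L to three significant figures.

100 L

n(CO) = PV/RT = (2.63 × 37.9) / (0.08314 × 341) = 3.516 mol
n(CO2) = (1/1) × 3.516 = 3.516 mol
V = nRT/P = 3.516 × 0.08314 × 834.15 / 2.43 = 100.3 L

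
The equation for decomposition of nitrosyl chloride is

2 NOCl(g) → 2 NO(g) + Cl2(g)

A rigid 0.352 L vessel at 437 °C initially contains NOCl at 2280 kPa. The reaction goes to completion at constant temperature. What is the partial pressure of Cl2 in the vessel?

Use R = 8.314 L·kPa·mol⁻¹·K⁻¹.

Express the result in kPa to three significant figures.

1140 kPa

n(NOCl)₀ = PV/RT = (2280 × 0.352) / (8.314 × 710.15) = 0.1359 mol
n(Cl2) = (1/2) × 0.1359 = 0.06795 mol
P(Cl2) = nRT/V = 0.06795 × 8.314 × 710.15 / 0.352 = 1140 kPa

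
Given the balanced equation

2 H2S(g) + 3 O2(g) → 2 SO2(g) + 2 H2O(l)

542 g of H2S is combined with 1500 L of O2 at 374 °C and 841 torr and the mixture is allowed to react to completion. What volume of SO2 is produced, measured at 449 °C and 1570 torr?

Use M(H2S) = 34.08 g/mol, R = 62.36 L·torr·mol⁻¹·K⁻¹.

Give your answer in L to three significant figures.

n(H2S) = 542 / 34.08 = 15.90 mol
n(O2) = PV/RT = (841 × 1500) / (62.36 × 647.15) = 31.26 mol
For 15.90 mol H2S, stoichiometry requires (3/2) × 15.90 = 23.85 mol O2; 31.26 mol is available, so H2S is limiting.
n(SO2) = (2/2) × 15.90 = 15.90 mol
V(SO2) = nRT/P = 15.90 × 62.36 × 722.15 / 1570 = 456.1 L

456 L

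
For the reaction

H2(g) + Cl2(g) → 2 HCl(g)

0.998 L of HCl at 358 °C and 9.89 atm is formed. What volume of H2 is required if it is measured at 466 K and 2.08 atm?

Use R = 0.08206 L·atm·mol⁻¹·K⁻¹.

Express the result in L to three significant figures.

1.75 L

n(HCl) = PV/RT = (9.89 × 0.998) / (0.08206 × 631.15) = 0.1906 mol
n(H2) = (1/2) × 0.1906 = 0.09530 mol
V = nRT/P = 0.09530 × 0.08206 × 466 / 2.08 = 1.752 L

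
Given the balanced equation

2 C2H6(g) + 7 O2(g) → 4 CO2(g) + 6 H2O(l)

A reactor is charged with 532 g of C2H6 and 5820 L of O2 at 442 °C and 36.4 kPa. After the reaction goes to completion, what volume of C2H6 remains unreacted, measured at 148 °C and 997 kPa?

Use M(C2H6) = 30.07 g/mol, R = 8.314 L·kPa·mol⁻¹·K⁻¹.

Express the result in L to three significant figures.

26.4 L

n(C2H6) = 532 / 30.07 = 17.69 mol
n(O2) = PV/RT = (36.4 × 5820) / (8.314 × 715.15) = 35.63 mol
For 17.69 mol C2H6, stoichiometry requires (7/2) × 17.69 = 61.92 mol O2; 35.63 mol is available, so O2 is limiting.
n(C2H6) consumed = (2/7) × 35.63 = 10.18 mol; remaining = 17.69 − 10.18 = 7.510 mol
V(C2H6) = nRT/P = 7.510 × 8.314 × 421.15 / 997 = 26.37 L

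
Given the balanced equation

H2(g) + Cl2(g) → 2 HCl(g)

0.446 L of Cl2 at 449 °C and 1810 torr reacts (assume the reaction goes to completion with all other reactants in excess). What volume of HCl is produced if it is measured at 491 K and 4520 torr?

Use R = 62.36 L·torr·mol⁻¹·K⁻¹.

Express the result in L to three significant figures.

n(Cl2) = PV/RT = (1810 × 0.446) / (62.36 × 722.15) = 0.01793 mol
n(HCl) = (2/1) × 0.01793 = 0.03586 mol
V = nRT/P = 0.03586 × 62.36 × 491 / 4520 = 0.2429 L

0.243 L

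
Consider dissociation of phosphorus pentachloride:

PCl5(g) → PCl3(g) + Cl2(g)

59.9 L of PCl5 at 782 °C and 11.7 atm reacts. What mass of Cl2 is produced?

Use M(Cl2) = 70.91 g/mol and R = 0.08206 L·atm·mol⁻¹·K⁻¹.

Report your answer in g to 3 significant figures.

n(PCl5) = PV/RT = (11.7 × 59.9) / (0.08206 × 1055.15) = 8.094 mol
n(Cl2) = (1/1) × 8.094 = 8.094 mol
m(Cl2) = 8.094 × 70.91 = 573.9 g

574 g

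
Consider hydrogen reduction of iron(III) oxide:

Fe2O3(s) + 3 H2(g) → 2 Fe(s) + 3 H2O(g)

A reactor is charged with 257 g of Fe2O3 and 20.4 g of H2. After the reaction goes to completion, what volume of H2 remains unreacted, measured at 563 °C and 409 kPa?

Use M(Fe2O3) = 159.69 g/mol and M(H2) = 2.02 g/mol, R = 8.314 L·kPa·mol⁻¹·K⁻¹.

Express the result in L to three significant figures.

n(Fe2O3) = 257 / 159.69 = 1.609 mol
n(H2) = 20.4 / 2.02 = 10.10 mol
For 1.609 mol Fe2O3, stoichiometry requires (3/1) × 1.609 = 4.827 mol H2; 10.10 mol is available, so Fe2O3 is limiting.
n(H2) consumed = (3/1) × 1.609 = 4.827 mol; remaining = 10.10 − 4.827 = 5.273 mol
V(H2) = nRT/P = 5.273 × 8.314 × 836.15 / 409 = 89.62 L

89.6 L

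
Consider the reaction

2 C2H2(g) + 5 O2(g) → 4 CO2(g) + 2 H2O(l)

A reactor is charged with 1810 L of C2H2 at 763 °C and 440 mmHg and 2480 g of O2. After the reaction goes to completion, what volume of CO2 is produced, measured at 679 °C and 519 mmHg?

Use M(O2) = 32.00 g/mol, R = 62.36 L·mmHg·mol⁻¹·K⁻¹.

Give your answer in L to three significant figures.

2820 L

n(C2H2) = PV/RT = (440 × 1810) / (62.36 × 1036.15) = 12.33 mol
n(O2) = 2480 / 32.00 = 77.50 mol
For 12.33 mol C2H2, stoichiometry requires (5/2) × 12.33 = 30.82 mol O2; 77.50 mol is available, so C2H2 is limiting.
n(CO2) = (4/2) × 12.33 = 24.66 mol
V(CO2) = nRT/P = 24.66 × 62.36 × 952.15 / 519 = 2821 L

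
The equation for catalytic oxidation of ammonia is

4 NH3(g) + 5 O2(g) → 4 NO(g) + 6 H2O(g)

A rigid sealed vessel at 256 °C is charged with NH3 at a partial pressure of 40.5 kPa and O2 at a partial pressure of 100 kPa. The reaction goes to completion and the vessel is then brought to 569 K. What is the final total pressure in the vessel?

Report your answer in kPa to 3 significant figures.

Because the vessel is rigid and T is held at 256 °C, work the stoichiometry in partial pressures (P_i = n_iRT/V).
P(O2) required for 40.5 kPa of NH3 = (5/4) × 40.5 = 50.62 kPa; available 100 kPa, so NH3 is limiting.
P(O2) remaining = 100 − (5/4) × 40.5 = 49.38 kPa
P(gaseous products) = (4+6)/4 × 40.5 = 101.2 kPa
P_total at 256 °C = 49.38 + 101.2 = 150.6 kPa
Scaling to 569 K: P = 150.6 × 569/529.15 = 161.9 kPa

162 kPa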